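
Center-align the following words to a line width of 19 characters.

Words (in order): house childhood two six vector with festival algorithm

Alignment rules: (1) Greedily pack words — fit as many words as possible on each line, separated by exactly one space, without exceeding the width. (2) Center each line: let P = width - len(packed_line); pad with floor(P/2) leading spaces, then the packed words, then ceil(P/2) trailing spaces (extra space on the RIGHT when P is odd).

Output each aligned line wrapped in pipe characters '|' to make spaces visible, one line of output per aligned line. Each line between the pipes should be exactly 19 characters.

Answer: |house childhood two|
|  six vector with  |
|festival algorithm |

Derivation:
Line 1: ['house', 'childhood', 'two'] (min_width=19, slack=0)
Line 2: ['six', 'vector', 'with'] (min_width=15, slack=4)
Line 3: ['festival', 'algorithm'] (min_width=18, slack=1)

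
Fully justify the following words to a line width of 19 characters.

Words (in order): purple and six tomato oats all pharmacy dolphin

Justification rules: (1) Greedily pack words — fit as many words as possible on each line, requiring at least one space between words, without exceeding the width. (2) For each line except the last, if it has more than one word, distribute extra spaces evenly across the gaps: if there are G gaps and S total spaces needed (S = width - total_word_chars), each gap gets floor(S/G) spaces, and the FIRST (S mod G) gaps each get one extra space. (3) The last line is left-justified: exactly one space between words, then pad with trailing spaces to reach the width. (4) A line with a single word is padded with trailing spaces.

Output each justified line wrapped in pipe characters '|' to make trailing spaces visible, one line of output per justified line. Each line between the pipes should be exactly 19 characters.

Answer: |purple    and   six|
|tomato   oats   all|
|pharmacy dolphin   |

Derivation:
Line 1: ['purple', 'and', 'six'] (min_width=14, slack=5)
Line 2: ['tomato', 'oats', 'all'] (min_width=15, slack=4)
Line 3: ['pharmacy', 'dolphin'] (min_width=16, slack=3)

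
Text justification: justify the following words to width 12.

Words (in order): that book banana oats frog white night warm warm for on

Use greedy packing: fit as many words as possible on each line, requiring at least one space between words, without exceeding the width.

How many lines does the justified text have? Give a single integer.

Line 1: ['that', 'book'] (min_width=9, slack=3)
Line 2: ['banana', 'oats'] (min_width=11, slack=1)
Line 3: ['frog', 'white'] (min_width=10, slack=2)
Line 4: ['night', 'warm'] (min_width=10, slack=2)
Line 5: ['warm', 'for', 'on'] (min_width=11, slack=1)
Total lines: 5

Answer: 5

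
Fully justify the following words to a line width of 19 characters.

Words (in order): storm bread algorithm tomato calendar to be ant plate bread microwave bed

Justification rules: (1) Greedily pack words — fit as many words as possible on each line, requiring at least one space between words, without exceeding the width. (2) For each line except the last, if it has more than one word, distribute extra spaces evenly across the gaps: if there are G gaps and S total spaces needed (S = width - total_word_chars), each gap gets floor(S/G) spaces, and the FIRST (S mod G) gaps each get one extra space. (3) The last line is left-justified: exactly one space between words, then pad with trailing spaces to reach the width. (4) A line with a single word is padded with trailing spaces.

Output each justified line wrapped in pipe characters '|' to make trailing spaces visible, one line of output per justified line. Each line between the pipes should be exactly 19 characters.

Line 1: ['storm', 'bread'] (min_width=11, slack=8)
Line 2: ['algorithm', 'tomato'] (min_width=16, slack=3)
Line 3: ['calendar', 'to', 'be', 'ant'] (min_width=18, slack=1)
Line 4: ['plate', 'bread'] (min_width=11, slack=8)
Line 5: ['microwave', 'bed'] (min_width=13, slack=6)

Answer: |storm         bread|
|algorithm    tomato|
|calendar  to be ant|
|plate         bread|
|microwave bed      |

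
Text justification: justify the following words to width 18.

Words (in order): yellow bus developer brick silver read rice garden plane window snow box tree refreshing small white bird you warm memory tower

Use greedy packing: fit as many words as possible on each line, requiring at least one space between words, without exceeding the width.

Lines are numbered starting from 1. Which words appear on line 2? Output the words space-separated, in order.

Line 1: ['yellow', 'bus'] (min_width=10, slack=8)
Line 2: ['developer', 'brick'] (min_width=15, slack=3)
Line 3: ['silver', 'read', 'rice'] (min_width=16, slack=2)
Line 4: ['garden', 'plane'] (min_width=12, slack=6)
Line 5: ['window', 'snow', 'box'] (min_width=15, slack=3)
Line 6: ['tree', 'refreshing'] (min_width=15, slack=3)
Line 7: ['small', 'white', 'bird'] (min_width=16, slack=2)
Line 8: ['you', 'warm', 'memory'] (min_width=15, slack=3)
Line 9: ['tower'] (min_width=5, slack=13)

Answer: developer brick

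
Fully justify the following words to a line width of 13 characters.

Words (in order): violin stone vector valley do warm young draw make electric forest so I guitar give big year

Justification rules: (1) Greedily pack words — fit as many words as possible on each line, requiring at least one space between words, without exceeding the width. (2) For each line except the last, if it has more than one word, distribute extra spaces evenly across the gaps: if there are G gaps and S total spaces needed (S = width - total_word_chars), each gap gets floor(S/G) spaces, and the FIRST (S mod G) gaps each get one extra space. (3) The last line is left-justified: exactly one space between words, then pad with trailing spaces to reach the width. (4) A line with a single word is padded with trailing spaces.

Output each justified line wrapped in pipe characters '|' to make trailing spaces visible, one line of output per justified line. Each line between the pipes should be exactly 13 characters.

Line 1: ['violin', 'stone'] (min_width=12, slack=1)
Line 2: ['vector', 'valley'] (min_width=13, slack=0)
Line 3: ['do', 'warm', 'young'] (min_width=13, slack=0)
Line 4: ['draw', 'make'] (min_width=9, slack=4)
Line 5: ['electric'] (min_width=8, slack=5)
Line 6: ['forest', 'so', 'I'] (min_width=11, slack=2)
Line 7: ['guitar', 'give'] (min_width=11, slack=2)
Line 8: ['big', 'year'] (min_width=8, slack=5)

Answer: |violin  stone|
|vector valley|
|do warm young|
|draw     make|
|electric     |
|forest  so  I|
|guitar   give|
|big year     |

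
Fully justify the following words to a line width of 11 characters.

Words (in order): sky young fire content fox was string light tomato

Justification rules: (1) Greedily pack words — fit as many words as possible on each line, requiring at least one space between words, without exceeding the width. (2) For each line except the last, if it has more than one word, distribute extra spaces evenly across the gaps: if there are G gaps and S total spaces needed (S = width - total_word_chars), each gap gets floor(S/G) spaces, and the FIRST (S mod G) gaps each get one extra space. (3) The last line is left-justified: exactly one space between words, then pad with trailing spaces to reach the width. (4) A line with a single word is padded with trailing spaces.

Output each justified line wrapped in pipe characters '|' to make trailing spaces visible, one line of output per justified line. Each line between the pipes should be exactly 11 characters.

Answer: |sky   young|
|fire       |
|content fox|
|was  string|
|light      |
|tomato     |

Derivation:
Line 1: ['sky', 'young'] (min_width=9, slack=2)
Line 2: ['fire'] (min_width=4, slack=7)
Line 3: ['content', 'fox'] (min_width=11, slack=0)
Line 4: ['was', 'string'] (min_width=10, slack=1)
Line 5: ['light'] (min_width=5, slack=6)
Line 6: ['tomato'] (min_width=6, slack=5)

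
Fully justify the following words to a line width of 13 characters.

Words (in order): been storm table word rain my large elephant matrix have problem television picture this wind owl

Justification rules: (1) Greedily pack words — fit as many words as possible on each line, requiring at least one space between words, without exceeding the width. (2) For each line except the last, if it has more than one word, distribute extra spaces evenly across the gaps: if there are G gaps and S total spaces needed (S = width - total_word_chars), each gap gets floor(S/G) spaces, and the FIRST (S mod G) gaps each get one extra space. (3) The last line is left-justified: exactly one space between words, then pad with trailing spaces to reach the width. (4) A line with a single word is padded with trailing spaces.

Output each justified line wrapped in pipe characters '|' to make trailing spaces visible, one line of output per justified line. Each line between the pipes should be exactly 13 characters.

Answer: |been    storm|
|table    word|
|rain my large|
|elephant     |
|matrix   have|
|problem      |
|television   |
|picture  this|
|wind owl     |

Derivation:
Line 1: ['been', 'storm'] (min_width=10, slack=3)
Line 2: ['table', 'word'] (min_width=10, slack=3)
Line 3: ['rain', 'my', 'large'] (min_width=13, slack=0)
Line 4: ['elephant'] (min_width=8, slack=5)
Line 5: ['matrix', 'have'] (min_width=11, slack=2)
Line 6: ['problem'] (min_width=7, slack=6)
Line 7: ['television'] (min_width=10, slack=3)
Line 8: ['picture', 'this'] (min_width=12, slack=1)
Line 9: ['wind', 'owl'] (min_width=8, slack=5)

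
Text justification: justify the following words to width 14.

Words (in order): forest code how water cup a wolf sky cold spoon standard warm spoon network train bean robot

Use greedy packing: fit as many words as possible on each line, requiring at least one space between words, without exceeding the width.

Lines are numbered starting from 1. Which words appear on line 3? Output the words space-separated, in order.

Answer: a wolf sky

Derivation:
Line 1: ['forest', 'code'] (min_width=11, slack=3)
Line 2: ['how', 'water', 'cup'] (min_width=13, slack=1)
Line 3: ['a', 'wolf', 'sky'] (min_width=10, slack=4)
Line 4: ['cold', 'spoon'] (min_width=10, slack=4)
Line 5: ['standard', 'warm'] (min_width=13, slack=1)
Line 6: ['spoon', 'network'] (min_width=13, slack=1)
Line 7: ['train', 'bean'] (min_width=10, slack=4)
Line 8: ['robot'] (min_width=5, slack=9)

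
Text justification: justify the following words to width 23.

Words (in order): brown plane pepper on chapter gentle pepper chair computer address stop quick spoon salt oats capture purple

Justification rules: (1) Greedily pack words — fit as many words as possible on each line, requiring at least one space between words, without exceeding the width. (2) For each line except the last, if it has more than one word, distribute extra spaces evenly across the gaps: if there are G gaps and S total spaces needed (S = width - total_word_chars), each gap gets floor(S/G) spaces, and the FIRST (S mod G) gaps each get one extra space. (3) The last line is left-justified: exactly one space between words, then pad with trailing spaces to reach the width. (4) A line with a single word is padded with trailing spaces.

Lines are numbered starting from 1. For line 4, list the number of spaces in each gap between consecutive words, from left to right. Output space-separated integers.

Answer: 2 2 1

Derivation:
Line 1: ['brown', 'plane', 'pepper', 'on'] (min_width=21, slack=2)
Line 2: ['chapter', 'gentle', 'pepper'] (min_width=21, slack=2)
Line 3: ['chair', 'computer', 'address'] (min_width=22, slack=1)
Line 4: ['stop', 'quick', 'spoon', 'salt'] (min_width=21, slack=2)
Line 5: ['oats', 'capture', 'purple'] (min_width=19, slack=4)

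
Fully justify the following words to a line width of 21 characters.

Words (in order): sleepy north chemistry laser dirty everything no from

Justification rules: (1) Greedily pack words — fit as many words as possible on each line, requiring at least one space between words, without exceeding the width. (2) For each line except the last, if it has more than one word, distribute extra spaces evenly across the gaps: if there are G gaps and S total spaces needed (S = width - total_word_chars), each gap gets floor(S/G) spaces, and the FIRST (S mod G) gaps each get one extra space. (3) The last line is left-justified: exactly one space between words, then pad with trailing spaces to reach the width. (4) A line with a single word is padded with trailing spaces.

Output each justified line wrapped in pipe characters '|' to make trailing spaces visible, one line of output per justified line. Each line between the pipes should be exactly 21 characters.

Line 1: ['sleepy', 'north'] (min_width=12, slack=9)
Line 2: ['chemistry', 'laser', 'dirty'] (min_width=21, slack=0)
Line 3: ['everything', 'no', 'from'] (min_width=18, slack=3)

Answer: |sleepy          north|
|chemistry laser dirty|
|everything no from   |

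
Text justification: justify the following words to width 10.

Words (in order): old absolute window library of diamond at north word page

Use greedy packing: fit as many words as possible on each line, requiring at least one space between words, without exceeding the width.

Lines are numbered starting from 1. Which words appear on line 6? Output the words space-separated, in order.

Answer: north word

Derivation:
Line 1: ['old'] (min_width=3, slack=7)
Line 2: ['absolute'] (min_width=8, slack=2)
Line 3: ['window'] (min_width=6, slack=4)
Line 4: ['library', 'of'] (min_width=10, slack=0)
Line 5: ['diamond', 'at'] (min_width=10, slack=0)
Line 6: ['north', 'word'] (min_width=10, slack=0)
Line 7: ['page'] (min_width=4, slack=6)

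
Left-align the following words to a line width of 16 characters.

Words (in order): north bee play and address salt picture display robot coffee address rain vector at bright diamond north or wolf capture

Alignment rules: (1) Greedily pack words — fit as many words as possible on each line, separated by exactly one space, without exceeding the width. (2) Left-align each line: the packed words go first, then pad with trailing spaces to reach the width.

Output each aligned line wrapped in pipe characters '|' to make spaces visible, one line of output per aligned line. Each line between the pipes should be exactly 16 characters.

Line 1: ['north', 'bee', 'play'] (min_width=14, slack=2)
Line 2: ['and', 'address', 'salt'] (min_width=16, slack=0)
Line 3: ['picture', 'display'] (min_width=15, slack=1)
Line 4: ['robot', 'coffee'] (min_width=12, slack=4)
Line 5: ['address', 'rain'] (min_width=12, slack=4)
Line 6: ['vector', 'at', 'bright'] (min_width=16, slack=0)
Line 7: ['diamond', 'north', 'or'] (min_width=16, slack=0)
Line 8: ['wolf', 'capture'] (min_width=12, slack=4)

Answer: |north bee play  |
|and address salt|
|picture display |
|robot coffee    |
|address rain    |
|vector at bright|
|diamond north or|
|wolf capture    |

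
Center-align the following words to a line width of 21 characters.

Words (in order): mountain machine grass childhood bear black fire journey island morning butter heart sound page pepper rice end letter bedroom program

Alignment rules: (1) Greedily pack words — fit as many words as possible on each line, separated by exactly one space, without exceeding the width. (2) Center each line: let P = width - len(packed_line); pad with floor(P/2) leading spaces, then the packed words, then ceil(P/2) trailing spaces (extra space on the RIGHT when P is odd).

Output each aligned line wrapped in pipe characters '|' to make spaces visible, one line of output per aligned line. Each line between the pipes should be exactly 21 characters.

Line 1: ['mountain', 'machine'] (min_width=16, slack=5)
Line 2: ['grass', 'childhood', 'bear'] (min_width=20, slack=1)
Line 3: ['black', 'fire', 'journey'] (min_width=18, slack=3)
Line 4: ['island', 'morning', 'butter'] (min_width=21, slack=0)
Line 5: ['heart', 'sound', 'page'] (min_width=16, slack=5)
Line 6: ['pepper', 'rice', 'end'] (min_width=15, slack=6)
Line 7: ['letter', 'bedroom'] (min_width=14, slack=7)
Line 8: ['program'] (min_width=7, slack=14)

Answer: |  mountain machine   |
|grass childhood bear |
| black fire journey  |
|island morning butter|
|  heart sound page   |
|   pepper rice end   |
|   letter bedroom    |
|       program       |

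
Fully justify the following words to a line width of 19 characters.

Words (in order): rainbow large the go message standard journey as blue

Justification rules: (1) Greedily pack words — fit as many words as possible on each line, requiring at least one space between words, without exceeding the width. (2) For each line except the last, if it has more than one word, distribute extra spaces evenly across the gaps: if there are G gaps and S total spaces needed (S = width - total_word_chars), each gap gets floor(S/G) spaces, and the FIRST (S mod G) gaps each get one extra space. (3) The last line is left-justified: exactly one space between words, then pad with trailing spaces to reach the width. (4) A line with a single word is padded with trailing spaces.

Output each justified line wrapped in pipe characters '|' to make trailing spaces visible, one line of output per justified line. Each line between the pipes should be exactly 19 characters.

Answer: |rainbow  large  the|
|go message standard|
|journey as blue    |

Derivation:
Line 1: ['rainbow', 'large', 'the'] (min_width=17, slack=2)
Line 2: ['go', 'message', 'standard'] (min_width=19, slack=0)
Line 3: ['journey', 'as', 'blue'] (min_width=15, slack=4)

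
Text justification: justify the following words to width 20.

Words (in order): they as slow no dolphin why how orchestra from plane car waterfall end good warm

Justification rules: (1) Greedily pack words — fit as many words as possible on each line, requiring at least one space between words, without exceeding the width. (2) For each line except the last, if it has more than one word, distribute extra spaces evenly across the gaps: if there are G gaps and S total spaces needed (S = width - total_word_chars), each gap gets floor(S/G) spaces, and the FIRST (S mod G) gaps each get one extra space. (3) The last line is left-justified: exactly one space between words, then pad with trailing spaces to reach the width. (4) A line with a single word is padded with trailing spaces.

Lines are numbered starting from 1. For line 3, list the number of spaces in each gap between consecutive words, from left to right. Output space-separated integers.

Answer: 1 1

Derivation:
Line 1: ['they', 'as', 'slow', 'no'] (min_width=15, slack=5)
Line 2: ['dolphin', 'why', 'how'] (min_width=15, slack=5)
Line 3: ['orchestra', 'from', 'plane'] (min_width=20, slack=0)
Line 4: ['car', 'waterfall', 'end'] (min_width=17, slack=3)
Line 5: ['good', 'warm'] (min_width=9, slack=11)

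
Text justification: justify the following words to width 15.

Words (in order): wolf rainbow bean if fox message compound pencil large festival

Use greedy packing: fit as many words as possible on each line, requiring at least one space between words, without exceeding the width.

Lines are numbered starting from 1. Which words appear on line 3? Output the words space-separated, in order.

Line 1: ['wolf', 'rainbow'] (min_width=12, slack=3)
Line 2: ['bean', 'if', 'fox'] (min_width=11, slack=4)
Line 3: ['message'] (min_width=7, slack=8)
Line 4: ['compound', 'pencil'] (min_width=15, slack=0)
Line 5: ['large', 'festival'] (min_width=14, slack=1)

Answer: message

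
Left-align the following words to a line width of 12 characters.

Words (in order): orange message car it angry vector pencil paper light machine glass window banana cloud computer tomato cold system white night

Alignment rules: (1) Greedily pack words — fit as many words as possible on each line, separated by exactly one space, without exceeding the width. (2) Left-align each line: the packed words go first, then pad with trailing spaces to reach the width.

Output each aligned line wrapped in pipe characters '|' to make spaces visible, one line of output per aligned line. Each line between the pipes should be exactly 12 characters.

Line 1: ['orange'] (min_width=6, slack=6)
Line 2: ['message', 'car'] (min_width=11, slack=1)
Line 3: ['it', 'angry'] (min_width=8, slack=4)
Line 4: ['vector'] (min_width=6, slack=6)
Line 5: ['pencil', 'paper'] (min_width=12, slack=0)
Line 6: ['light'] (min_width=5, slack=7)
Line 7: ['machine'] (min_width=7, slack=5)
Line 8: ['glass', 'window'] (min_width=12, slack=0)
Line 9: ['banana', 'cloud'] (min_width=12, slack=0)
Line 10: ['computer'] (min_width=8, slack=4)
Line 11: ['tomato', 'cold'] (min_width=11, slack=1)
Line 12: ['system', 'white'] (min_width=12, slack=0)
Line 13: ['night'] (min_width=5, slack=7)

Answer: |orange      |
|message car |
|it angry    |
|vector      |
|pencil paper|
|light       |
|machine     |
|glass window|
|banana cloud|
|computer    |
|tomato cold |
|system white|
|night       |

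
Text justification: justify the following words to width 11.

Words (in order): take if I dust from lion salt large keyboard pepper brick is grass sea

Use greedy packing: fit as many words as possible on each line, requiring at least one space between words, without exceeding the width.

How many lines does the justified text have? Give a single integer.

Answer: 8

Derivation:
Line 1: ['take', 'if', 'I'] (min_width=9, slack=2)
Line 2: ['dust', 'from'] (min_width=9, slack=2)
Line 3: ['lion', 'salt'] (min_width=9, slack=2)
Line 4: ['large'] (min_width=5, slack=6)
Line 5: ['keyboard'] (min_width=8, slack=3)
Line 6: ['pepper'] (min_width=6, slack=5)
Line 7: ['brick', 'is'] (min_width=8, slack=3)
Line 8: ['grass', 'sea'] (min_width=9, slack=2)
Total lines: 8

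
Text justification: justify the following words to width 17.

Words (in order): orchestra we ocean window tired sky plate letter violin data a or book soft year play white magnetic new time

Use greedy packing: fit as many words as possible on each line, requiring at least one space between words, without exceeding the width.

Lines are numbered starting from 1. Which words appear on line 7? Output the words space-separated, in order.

Line 1: ['orchestra', 'we'] (min_width=12, slack=5)
Line 2: ['ocean', 'window'] (min_width=12, slack=5)
Line 3: ['tired', 'sky', 'plate'] (min_width=15, slack=2)
Line 4: ['letter', 'violin'] (min_width=13, slack=4)
Line 5: ['data', 'a', 'or', 'book'] (min_width=14, slack=3)
Line 6: ['soft', 'year', 'play'] (min_width=14, slack=3)
Line 7: ['white', 'magnetic'] (min_width=14, slack=3)
Line 8: ['new', 'time'] (min_width=8, slack=9)

Answer: white magnetic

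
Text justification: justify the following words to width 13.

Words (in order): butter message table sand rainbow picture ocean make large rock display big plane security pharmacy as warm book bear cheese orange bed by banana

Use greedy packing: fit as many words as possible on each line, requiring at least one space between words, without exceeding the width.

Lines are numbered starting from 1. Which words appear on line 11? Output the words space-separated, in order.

Line 1: ['butter'] (min_width=6, slack=7)
Line 2: ['message', 'table'] (min_width=13, slack=0)
Line 3: ['sand', 'rainbow'] (min_width=12, slack=1)
Line 4: ['picture', 'ocean'] (min_width=13, slack=0)
Line 5: ['make', 'large'] (min_width=10, slack=3)
Line 6: ['rock', 'display'] (min_width=12, slack=1)
Line 7: ['big', 'plane'] (min_width=9, slack=4)
Line 8: ['security'] (min_width=8, slack=5)
Line 9: ['pharmacy', 'as'] (min_width=11, slack=2)
Line 10: ['warm', 'book'] (min_width=9, slack=4)
Line 11: ['bear', 'cheese'] (min_width=11, slack=2)
Line 12: ['orange', 'bed', 'by'] (min_width=13, slack=0)
Line 13: ['banana'] (min_width=6, slack=7)

Answer: bear cheese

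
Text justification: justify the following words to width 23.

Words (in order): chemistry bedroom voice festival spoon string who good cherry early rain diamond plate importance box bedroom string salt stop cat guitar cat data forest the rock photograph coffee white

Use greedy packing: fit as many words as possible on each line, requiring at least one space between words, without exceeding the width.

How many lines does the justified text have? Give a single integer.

Line 1: ['chemistry', 'bedroom', 'voice'] (min_width=23, slack=0)
Line 2: ['festival', 'spoon', 'string'] (min_width=21, slack=2)
Line 3: ['who', 'good', 'cherry', 'early'] (min_width=21, slack=2)
Line 4: ['rain', 'diamond', 'plate'] (min_width=18, slack=5)
Line 5: ['importance', 'box', 'bedroom'] (min_width=22, slack=1)
Line 6: ['string', 'salt', 'stop', 'cat'] (min_width=20, slack=3)
Line 7: ['guitar', 'cat', 'data', 'forest'] (min_width=22, slack=1)
Line 8: ['the', 'rock', 'photograph'] (min_width=19, slack=4)
Line 9: ['coffee', 'white'] (min_width=12, slack=11)
Total lines: 9

Answer: 9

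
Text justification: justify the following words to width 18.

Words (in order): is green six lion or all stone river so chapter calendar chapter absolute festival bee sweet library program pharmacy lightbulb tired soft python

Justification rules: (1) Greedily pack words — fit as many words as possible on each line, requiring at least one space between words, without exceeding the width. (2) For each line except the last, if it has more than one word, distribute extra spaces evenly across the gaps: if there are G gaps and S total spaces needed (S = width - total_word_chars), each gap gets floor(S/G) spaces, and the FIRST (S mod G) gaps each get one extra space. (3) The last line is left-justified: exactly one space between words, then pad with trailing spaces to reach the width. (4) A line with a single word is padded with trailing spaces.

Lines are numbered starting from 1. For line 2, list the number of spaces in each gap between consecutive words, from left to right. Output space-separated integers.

Answer: 1 1 1

Derivation:
Line 1: ['is', 'green', 'six', 'lion'] (min_width=17, slack=1)
Line 2: ['or', 'all', 'stone', 'river'] (min_width=18, slack=0)
Line 3: ['so', 'chapter'] (min_width=10, slack=8)
Line 4: ['calendar', 'chapter'] (min_width=16, slack=2)
Line 5: ['absolute', 'festival'] (min_width=17, slack=1)
Line 6: ['bee', 'sweet', 'library'] (min_width=17, slack=1)
Line 7: ['program', 'pharmacy'] (min_width=16, slack=2)
Line 8: ['lightbulb', 'tired'] (min_width=15, slack=3)
Line 9: ['soft', 'python'] (min_width=11, slack=7)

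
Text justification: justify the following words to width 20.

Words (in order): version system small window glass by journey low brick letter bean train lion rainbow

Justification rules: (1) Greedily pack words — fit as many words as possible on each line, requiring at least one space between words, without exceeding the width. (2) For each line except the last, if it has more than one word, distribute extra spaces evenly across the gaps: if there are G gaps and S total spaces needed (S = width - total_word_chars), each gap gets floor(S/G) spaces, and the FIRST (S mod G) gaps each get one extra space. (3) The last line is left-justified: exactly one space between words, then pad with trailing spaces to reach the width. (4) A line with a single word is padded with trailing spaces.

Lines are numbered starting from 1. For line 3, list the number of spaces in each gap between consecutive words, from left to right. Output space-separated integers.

Answer: 3 2

Derivation:
Line 1: ['version', 'system', 'small'] (min_width=20, slack=0)
Line 2: ['window', 'glass', 'by'] (min_width=15, slack=5)
Line 3: ['journey', 'low', 'brick'] (min_width=17, slack=3)
Line 4: ['letter', 'bean', 'train'] (min_width=17, slack=3)
Line 5: ['lion', 'rainbow'] (min_width=12, slack=8)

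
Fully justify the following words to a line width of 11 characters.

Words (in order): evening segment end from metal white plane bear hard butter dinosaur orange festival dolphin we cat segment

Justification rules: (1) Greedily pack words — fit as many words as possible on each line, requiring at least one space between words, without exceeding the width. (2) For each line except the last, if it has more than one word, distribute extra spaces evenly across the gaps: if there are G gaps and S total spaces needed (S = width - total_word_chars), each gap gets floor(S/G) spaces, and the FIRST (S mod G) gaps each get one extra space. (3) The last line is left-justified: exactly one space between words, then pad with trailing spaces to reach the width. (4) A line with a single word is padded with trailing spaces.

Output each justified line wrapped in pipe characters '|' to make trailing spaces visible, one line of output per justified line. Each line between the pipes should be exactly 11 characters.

Line 1: ['evening'] (min_width=7, slack=4)
Line 2: ['segment', 'end'] (min_width=11, slack=0)
Line 3: ['from', 'metal'] (min_width=10, slack=1)
Line 4: ['white', 'plane'] (min_width=11, slack=0)
Line 5: ['bear', 'hard'] (min_width=9, slack=2)
Line 6: ['butter'] (min_width=6, slack=5)
Line 7: ['dinosaur'] (min_width=8, slack=3)
Line 8: ['orange'] (min_width=6, slack=5)
Line 9: ['festival'] (min_width=8, slack=3)
Line 10: ['dolphin', 'we'] (min_width=10, slack=1)
Line 11: ['cat', 'segment'] (min_width=11, slack=0)

Answer: |evening    |
|segment end|
|from  metal|
|white plane|
|bear   hard|
|butter     |
|dinosaur   |
|orange     |
|festival   |
|dolphin  we|
|cat segment|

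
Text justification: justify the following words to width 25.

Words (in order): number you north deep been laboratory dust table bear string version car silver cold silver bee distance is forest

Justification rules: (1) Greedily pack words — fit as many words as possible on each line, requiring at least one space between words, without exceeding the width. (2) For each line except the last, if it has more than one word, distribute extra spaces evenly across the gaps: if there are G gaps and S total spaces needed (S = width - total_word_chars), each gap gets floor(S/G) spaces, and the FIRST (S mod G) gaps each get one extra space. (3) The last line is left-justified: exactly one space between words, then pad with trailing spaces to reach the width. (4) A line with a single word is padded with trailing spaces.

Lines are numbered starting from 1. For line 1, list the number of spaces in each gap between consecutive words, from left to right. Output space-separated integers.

Line 1: ['number', 'you', 'north', 'deep'] (min_width=21, slack=4)
Line 2: ['been', 'laboratory', 'dust'] (min_width=20, slack=5)
Line 3: ['table', 'bear', 'string', 'version'] (min_width=25, slack=0)
Line 4: ['car', 'silver', 'cold', 'silver'] (min_width=22, slack=3)
Line 5: ['bee', 'distance', 'is', 'forest'] (min_width=22, slack=3)

Answer: 3 2 2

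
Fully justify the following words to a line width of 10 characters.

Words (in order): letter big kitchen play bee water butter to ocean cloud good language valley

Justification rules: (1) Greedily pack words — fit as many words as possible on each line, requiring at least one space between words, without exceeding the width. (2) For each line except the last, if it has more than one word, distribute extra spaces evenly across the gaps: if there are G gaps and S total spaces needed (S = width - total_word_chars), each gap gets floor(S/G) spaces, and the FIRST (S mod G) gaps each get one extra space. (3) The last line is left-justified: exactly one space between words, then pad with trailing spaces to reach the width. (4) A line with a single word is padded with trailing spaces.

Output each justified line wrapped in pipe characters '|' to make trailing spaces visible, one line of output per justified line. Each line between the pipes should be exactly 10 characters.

Line 1: ['letter', 'big'] (min_width=10, slack=0)
Line 2: ['kitchen'] (min_width=7, slack=3)
Line 3: ['play', 'bee'] (min_width=8, slack=2)
Line 4: ['water'] (min_width=5, slack=5)
Line 5: ['butter', 'to'] (min_width=9, slack=1)
Line 6: ['ocean'] (min_width=5, slack=5)
Line 7: ['cloud', 'good'] (min_width=10, slack=0)
Line 8: ['language'] (min_width=8, slack=2)
Line 9: ['valley'] (min_width=6, slack=4)

Answer: |letter big|
|kitchen   |
|play   bee|
|water     |
|butter  to|
|ocean     |
|cloud good|
|language  |
|valley    |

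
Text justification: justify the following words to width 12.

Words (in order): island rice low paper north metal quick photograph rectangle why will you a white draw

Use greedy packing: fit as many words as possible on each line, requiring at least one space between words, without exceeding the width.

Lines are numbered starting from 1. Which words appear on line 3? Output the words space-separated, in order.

Line 1: ['island', 'rice'] (min_width=11, slack=1)
Line 2: ['low', 'paper'] (min_width=9, slack=3)
Line 3: ['north', 'metal'] (min_width=11, slack=1)
Line 4: ['quick'] (min_width=5, slack=7)
Line 5: ['photograph'] (min_width=10, slack=2)
Line 6: ['rectangle'] (min_width=9, slack=3)
Line 7: ['why', 'will', 'you'] (min_width=12, slack=0)
Line 8: ['a', 'white', 'draw'] (min_width=12, slack=0)

Answer: north metal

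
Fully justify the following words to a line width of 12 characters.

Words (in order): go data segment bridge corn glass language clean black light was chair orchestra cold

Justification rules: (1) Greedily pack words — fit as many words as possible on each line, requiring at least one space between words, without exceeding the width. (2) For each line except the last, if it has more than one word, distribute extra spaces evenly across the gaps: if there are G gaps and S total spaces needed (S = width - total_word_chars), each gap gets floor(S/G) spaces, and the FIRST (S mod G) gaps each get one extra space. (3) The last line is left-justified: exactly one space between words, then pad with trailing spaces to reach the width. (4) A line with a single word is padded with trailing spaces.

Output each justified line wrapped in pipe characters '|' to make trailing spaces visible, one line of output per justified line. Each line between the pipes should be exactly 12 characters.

Line 1: ['go', 'data'] (min_width=7, slack=5)
Line 2: ['segment'] (min_width=7, slack=5)
Line 3: ['bridge', 'corn'] (min_width=11, slack=1)
Line 4: ['glass'] (min_width=5, slack=7)
Line 5: ['language'] (min_width=8, slack=4)
Line 6: ['clean', 'black'] (min_width=11, slack=1)
Line 7: ['light', 'was'] (min_width=9, slack=3)
Line 8: ['chair'] (min_width=5, slack=7)
Line 9: ['orchestra'] (min_width=9, slack=3)
Line 10: ['cold'] (min_width=4, slack=8)

Answer: |go      data|
|segment     |
|bridge  corn|
|glass       |
|language    |
|clean  black|
|light    was|
|chair       |
|orchestra   |
|cold        |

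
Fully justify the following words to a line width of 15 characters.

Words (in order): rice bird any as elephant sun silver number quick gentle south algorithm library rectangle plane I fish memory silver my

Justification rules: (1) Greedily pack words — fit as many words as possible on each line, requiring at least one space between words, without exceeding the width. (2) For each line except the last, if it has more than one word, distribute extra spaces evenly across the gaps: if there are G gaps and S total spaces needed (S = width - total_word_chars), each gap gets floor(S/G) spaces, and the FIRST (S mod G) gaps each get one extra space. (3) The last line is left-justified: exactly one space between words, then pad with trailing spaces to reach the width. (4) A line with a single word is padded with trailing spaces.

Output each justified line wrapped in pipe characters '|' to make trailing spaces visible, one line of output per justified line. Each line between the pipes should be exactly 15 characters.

Line 1: ['rice', 'bird', 'any'] (min_width=13, slack=2)
Line 2: ['as', 'elephant', 'sun'] (min_width=15, slack=0)
Line 3: ['silver', 'number'] (min_width=13, slack=2)
Line 4: ['quick', 'gentle'] (min_width=12, slack=3)
Line 5: ['south', 'algorithm'] (min_width=15, slack=0)
Line 6: ['library'] (min_width=7, slack=8)
Line 7: ['rectangle', 'plane'] (min_width=15, slack=0)
Line 8: ['I', 'fish', 'memory'] (min_width=13, slack=2)
Line 9: ['silver', 'my'] (min_width=9, slack=6)

Answer: |rice  bird  any|
|as elephant sun|
|silver   number|
|quick    gentle|
|south algorithm|
|library        |
|rectangle plane|
|I  fish  memory|
|silver my      |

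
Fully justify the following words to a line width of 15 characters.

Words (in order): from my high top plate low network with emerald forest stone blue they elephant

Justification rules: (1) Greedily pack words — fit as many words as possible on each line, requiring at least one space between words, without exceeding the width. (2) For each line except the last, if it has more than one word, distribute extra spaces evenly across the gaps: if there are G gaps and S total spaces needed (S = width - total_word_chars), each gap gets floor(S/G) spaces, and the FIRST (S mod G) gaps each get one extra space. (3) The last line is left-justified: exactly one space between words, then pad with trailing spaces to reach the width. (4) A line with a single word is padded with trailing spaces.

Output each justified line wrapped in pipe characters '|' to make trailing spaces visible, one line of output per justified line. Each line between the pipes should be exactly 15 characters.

Answer: |from   my  high|
|top  plate  low|
|network    with|
|emerald  forest|
|stone blue they|
|elephant       |

Derivation:
Line 1: ['from', 'my', 'high'] (min_width=12, slack=3)
Line 2: ['top', 'plate', 'low'] (min_width=13, slack=2)
Line 3: ['network', 'with'] (min_width=12, slack=3)
Line 4: ['emerald', 'forest'] (min_width=14, slack=1)
Line 5: ['stone', 'blue', 'they'] (min_width=15, slack=0)
Line 6: ['elephant'] (min_width=8, slack=7)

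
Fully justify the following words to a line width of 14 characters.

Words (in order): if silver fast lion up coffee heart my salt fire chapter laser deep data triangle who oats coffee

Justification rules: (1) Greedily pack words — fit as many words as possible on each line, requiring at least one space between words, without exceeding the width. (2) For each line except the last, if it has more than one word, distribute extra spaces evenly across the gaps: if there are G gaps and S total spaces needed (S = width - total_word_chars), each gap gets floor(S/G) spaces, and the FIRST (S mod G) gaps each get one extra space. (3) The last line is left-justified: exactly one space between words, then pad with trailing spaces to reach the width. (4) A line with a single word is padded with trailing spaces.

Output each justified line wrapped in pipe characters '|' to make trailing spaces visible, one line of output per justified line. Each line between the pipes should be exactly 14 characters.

Line 1: ['if', 'silver', 'fast'] (min_width=14, slack=0)
Line 2: ['lion', 'up', 'coffee'] (min_width=14, slack=0)
Line 3: ['heart', 'my', 'salt'] (min_width=13, slack=1)
Line 4: ['fire', 'chapter'] (min_width=12, slack=2)
Line 5: ['laser', 'deep'] (min_width=10, slack=4)
Line 6: ['data', 'triangle'] (min_width=13, slack=1)
Line 7: ['who', 'oats'] (min_width=8, slack=6)
Line 8: ['coffee'] (min_width=6, slack=8)

Answer: |if silver fast|
|lion up coffee|
|heart  my salt|
|fire   chapter|
|laser     deep|
|data  triangle|
|who       oats|
|coffee        |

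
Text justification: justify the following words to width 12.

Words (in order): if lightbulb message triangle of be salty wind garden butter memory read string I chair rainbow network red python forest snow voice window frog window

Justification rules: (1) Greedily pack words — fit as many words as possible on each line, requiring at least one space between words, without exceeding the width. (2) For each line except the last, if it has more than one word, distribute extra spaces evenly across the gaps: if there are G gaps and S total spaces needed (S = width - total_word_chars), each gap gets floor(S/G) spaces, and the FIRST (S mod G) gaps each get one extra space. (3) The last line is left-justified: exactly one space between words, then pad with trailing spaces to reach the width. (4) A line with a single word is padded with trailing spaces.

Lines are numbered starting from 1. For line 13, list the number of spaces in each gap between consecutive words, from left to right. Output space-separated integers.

Line 1: ['if', 'lightbulb'] (min_width=12, slack=0)
Line 2: ['message'] (min_width=7, slack=5)
Line 3: ['triangle', 'of'] (min_width=11, slack=1)
Line 4: ['be', 'salty'] (min_width=8, slack=4)
Line 5: ['wind', 'garden'] (min_width=11, slack=1)
Line 6: ['butter'] (min_width=6, slack=6)
Line 7: ['memory', 'read'] (min_width=11, slack=1)
Line 8: ['string', 'I'] (min_width=8, slack=4)
Line 9: ['chair'] (min_width=5, slack=7)
Line 10: ['rainbow'] (min_width=7, slack=5)
Line 11: ['network', 'red'] (min_width=11, slack=1)
Line 12: ['python'] (min_width=6, slack=6)
Line 13: ['forest', 'snow'] (min_width=11, slack=1)
Line 14: ['voice', 'window'] (min_width=12, slack=0)
Line 15: ['frog', 'window'] (min_width=11, slack=1)

Answer: 2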